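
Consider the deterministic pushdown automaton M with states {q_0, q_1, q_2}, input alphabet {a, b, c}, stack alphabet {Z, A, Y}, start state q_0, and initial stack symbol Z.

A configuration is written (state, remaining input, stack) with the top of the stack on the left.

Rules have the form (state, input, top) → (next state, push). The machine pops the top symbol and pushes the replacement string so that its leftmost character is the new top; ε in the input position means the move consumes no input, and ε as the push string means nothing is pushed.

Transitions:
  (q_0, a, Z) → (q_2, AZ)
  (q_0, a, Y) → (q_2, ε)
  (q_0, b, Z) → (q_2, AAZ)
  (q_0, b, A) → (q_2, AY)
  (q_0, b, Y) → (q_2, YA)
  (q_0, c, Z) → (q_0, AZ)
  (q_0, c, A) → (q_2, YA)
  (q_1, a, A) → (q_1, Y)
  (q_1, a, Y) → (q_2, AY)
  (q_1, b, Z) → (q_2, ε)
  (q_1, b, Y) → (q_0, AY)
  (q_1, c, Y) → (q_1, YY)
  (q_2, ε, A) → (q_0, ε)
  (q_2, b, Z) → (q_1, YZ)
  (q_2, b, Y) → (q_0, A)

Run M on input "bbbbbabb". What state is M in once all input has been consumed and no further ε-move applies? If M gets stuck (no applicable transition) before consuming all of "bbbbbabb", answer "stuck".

q_0

(q_0, bbbbbabb, Z) ⊢ (q_2, bbbbabb, AAZ) ⊢ (q_0, bbbbabb, AZ) ⊢ (q_2, bbbabb, AYZ) ⊢ (q_0, bbbabb, YZ) ⊢ (q_2, bbabb, YAZ) ⊢ (q_0, babb, AAZ) ⊢ (q_2, abb, AYAZ) ⊢ (q_0, abb, YAZ) ⊢ (q_2, bb, AZ) ⊢ (q_0, bb, Z) ⊢ (q_2, b, AAZ) ⊢ (q_0, b, AZ) ⊢ (q_2, ε, AYZ) ⊢ (q_0, ε, YZ)
All input consumed; M is in state q_0.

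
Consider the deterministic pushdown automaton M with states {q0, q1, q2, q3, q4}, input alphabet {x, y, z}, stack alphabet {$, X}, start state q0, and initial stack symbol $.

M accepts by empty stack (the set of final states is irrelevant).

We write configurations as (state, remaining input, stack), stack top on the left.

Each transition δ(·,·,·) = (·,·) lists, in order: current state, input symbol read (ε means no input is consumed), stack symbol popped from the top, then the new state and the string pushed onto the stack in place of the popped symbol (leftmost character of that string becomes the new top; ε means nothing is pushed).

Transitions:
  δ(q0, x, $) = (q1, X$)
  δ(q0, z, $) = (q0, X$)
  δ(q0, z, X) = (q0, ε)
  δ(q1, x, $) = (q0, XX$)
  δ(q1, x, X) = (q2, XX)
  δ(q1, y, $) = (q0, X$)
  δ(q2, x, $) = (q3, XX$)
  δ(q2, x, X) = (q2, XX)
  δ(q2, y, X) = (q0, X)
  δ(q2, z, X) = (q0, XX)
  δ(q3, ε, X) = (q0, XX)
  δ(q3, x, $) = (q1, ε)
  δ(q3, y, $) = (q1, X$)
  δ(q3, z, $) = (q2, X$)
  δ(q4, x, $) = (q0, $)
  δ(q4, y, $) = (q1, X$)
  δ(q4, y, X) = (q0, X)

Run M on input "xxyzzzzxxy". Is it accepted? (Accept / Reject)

Reject

(q0, xxyzzzzxxy, $)
  read x, top $: go to q1, push X$ → (q1, xyzzzzxxy, X$)
  read x, top X: go to q2, push XX → (q2, yzzzzxxy, XX$)
  read y, top X: go to q0, push X → (q0, zzzzxxy, XX$)
  read z, top X: go to q0, push ε → (q0, zzzxxy, X$)
  read z, top X: go to q0, push ε → (q0, zzxxy, $)
  read z, top $: go to q0, push X$ → (q0, zxxy, X$)
  read z, top X: go to q0, push ε → (q0, xxy, $)
  read x, top $: go to q1, push X$ → (q1, xy, X$)
  read x, top X: go to q2, push XX → (q2, y, XX$)
  read y, top X: go to q0, push X → (q0, ε, XX$)
All input consumed; stack is XX$, not empty, and no further ε-move applies.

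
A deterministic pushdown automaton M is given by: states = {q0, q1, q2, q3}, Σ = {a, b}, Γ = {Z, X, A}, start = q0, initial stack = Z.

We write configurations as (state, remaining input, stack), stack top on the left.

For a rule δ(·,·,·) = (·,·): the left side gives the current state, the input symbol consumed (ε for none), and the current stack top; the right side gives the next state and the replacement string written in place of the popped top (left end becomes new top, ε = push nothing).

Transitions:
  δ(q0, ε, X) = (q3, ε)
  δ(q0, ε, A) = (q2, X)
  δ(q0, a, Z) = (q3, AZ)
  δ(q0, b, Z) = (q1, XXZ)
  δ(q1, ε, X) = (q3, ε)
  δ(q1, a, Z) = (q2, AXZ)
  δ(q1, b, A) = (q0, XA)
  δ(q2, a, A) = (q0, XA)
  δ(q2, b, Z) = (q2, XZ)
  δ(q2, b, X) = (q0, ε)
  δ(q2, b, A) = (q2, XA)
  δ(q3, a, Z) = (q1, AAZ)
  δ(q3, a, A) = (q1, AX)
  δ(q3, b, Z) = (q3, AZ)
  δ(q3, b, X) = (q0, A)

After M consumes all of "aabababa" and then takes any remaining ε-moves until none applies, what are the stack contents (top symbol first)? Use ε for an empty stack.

(q0, aabababa, Z)
  read a, top Z: go to q3, push AZ → (q3, abababa, AZ)
  read a, top A: go to q1, push AX → (q1, bababa, AXZ)
  read b, top A: go to q0, push XA → (q0, ababa, XAXZ)
  ε-move, top X: go to q3, push ε → (q3, ababa, AXZ)
  read a, top A: go to q1, push AX → (q1, baba, AXXZ)
  read b, top A: go to q0, push XA → (q0, aba, XAXXZ)
  ε-move, top X: go to q3, push ε → (q3, aba, AXXZ)
  read a, top A: go to q1, push AX → (q1, ba, AXXXZ)
  read b, top A: go to q0, push XA → (q0, a, XAXXXZ)
  ε-move, top X: go to q3, push ε → (q3, a, AXXXZ)
  read a, top A: go to q1, push AX → (q1, ε, AXXXXZ)
All input consumed in state q1 with stack AXXXXZ.

AXXXXZ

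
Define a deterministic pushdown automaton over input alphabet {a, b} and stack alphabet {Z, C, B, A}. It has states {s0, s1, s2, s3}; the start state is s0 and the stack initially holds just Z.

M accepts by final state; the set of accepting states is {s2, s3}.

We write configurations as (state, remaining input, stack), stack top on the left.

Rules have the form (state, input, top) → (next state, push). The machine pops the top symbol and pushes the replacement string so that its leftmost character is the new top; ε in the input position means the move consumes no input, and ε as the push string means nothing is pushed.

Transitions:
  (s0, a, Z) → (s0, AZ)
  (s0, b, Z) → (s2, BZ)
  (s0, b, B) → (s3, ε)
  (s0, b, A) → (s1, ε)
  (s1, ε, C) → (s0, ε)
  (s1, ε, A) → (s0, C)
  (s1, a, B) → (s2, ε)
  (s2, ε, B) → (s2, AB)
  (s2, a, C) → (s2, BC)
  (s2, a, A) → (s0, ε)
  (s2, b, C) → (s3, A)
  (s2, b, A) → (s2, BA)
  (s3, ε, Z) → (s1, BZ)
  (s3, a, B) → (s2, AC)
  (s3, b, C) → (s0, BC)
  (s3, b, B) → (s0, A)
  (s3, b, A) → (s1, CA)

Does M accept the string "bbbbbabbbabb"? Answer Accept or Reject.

(s0, bbbbbabbbabb, Z)
  read b, top Z: go to s2, push BZ → (s2, bbbbabbbabb, BZ)
  ε-move, top B: go to s2, push AB → (s2, bbbbabbbabb, ABZ)
  read b, top A: go to s2, push BA → (s2, bbbabbbabb, BABZ)
  ε-move, top B: go to s2, push AB → (s2, bbbabbbabb, ABABZ)
  read b, top A: go to s2, push BA → (s2, bbabbbabb, BABABZ)
  ε-move, top B: go to s2, push AB → (s2, bbabbbabb, ABABABZ)
  read b, top A: go to s2, push BA → (s2, babbbabb, BABABABZ)
  ε-move, top B: go to s2, push AB → (s2, babbbabb, ABABABABZ)
  read b, top A: go to s2, push BA → (s2, abbbabb, BABABABABZ)
  ε-move, top B: go to s2, push AB → (s2, abbbabb, ABABABABABZ)
  read a, top A: go to s0, push ε → (s0, bbbabb, BABABABABZ)
  read b, top B: go to s3, push ε → (s3, bbabb, ABABABABZ)
  read b, top A: go to s1, push CA → (s1, babb, CABABABABZ)
  ε-move, top C: go to s0, push ε → (s0, babb, ABABABABZ)
  read b, top A: go to s1, push ε → (s1, abb, BABABABZ)
  read a, top B: go to s2, push ε → (s2, bb, ABABABZ)
  read b, top A: go to s2, push BA → (s2, b, BABABABZ)
  ε-move, top B: go to s2, push AB → (s2, b, ABABABABZ)
  read b, top A: go to s2, push BA → (s2, ε, BABABABABZ)
All input consumed; state s2 ∈ F.

Accept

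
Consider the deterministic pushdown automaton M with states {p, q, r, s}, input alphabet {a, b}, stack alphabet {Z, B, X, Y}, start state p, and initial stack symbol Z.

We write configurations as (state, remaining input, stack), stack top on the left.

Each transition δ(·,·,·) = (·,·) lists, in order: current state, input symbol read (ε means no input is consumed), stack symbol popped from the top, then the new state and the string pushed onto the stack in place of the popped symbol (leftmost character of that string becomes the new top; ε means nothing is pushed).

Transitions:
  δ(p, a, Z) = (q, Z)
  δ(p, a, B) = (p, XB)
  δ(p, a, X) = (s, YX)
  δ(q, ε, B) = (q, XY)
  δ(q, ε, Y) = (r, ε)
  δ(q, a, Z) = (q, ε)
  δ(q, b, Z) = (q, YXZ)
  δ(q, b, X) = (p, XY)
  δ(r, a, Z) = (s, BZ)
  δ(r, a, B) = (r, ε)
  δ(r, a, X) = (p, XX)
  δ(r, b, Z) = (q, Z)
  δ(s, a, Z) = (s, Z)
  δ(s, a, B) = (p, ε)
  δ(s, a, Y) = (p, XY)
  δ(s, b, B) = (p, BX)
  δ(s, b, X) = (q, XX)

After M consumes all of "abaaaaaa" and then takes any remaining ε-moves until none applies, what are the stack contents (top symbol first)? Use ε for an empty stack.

(p, abaaaaaa, Z)
  read a, top Z: go to q, push Z → (q, baaaaaa, Z)
  read b, top Z: go to q, push YXZ → (q, aaaaaa, YXZ)
  ε-move, top Y: go to r, push ε → (r, aaaaaa, XZ)
  read a, top X: go to p, push XX → (p, aaaaa, XXZ)
  read a, top X: go to s, push YX → (s, aaaa, YXXZ)
  read a, top Y: go to p, push XY → (p, aaa, XYXXZ)
  read a, top X: go to s, push YX → (s, aa, YXYXXZ)
  read a, top Y: go to p, push XY → (p, a, XYXYXXZ)
  read a, top X: go to s, push YX → (s, ε, YXYXYXXZ)
All input consumed in state s with stack YXYXYXXZ.

YXYXYXXZ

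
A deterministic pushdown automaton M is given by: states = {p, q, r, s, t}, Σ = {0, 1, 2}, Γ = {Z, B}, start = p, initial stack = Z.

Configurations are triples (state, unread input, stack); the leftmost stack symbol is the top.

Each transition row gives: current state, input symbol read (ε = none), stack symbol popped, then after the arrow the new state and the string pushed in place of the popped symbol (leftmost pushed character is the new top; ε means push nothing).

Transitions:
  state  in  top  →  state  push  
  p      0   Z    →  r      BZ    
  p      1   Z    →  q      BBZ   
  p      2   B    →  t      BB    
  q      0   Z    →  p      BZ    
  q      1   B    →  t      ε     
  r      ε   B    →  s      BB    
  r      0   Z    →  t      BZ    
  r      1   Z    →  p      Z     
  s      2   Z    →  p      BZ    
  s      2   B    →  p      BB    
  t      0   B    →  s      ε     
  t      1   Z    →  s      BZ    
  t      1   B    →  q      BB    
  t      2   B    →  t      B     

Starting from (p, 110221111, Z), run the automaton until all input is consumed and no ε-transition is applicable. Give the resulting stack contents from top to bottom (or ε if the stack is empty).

BBZ

(p, 110221111, Z) ⊢ (q, 10221111, BBZ) ⊢ (t, 0221111, BZ) ⊢ (s, 221111, Z) ⊢ (p, 21111, BZ) ⊢ (t, 1111, BBZ) ⊢ (q, 111, BBBZ) ⊢ (t, 11, BBZ) ⊢ (q, 1, BBBZ) ⊢ (t, ε, BBZ)
All input consumed in state t with stack BBZ.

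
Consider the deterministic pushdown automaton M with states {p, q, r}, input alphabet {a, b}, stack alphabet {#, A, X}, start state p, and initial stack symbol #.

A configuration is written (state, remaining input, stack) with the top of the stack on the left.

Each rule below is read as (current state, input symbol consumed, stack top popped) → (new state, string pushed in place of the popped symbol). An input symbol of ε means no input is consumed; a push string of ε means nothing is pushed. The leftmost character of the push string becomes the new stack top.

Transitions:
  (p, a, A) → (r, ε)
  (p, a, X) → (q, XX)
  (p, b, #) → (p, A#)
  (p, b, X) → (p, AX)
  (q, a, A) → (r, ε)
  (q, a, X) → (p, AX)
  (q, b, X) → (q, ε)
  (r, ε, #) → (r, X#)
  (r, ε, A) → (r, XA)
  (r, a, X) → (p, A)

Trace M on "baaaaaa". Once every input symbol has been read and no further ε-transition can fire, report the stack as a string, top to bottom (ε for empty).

A#

(p, baaaaaa, #)
  read b, top #: go to p, push A# → (p, aaaaaa, A#)
  read a, top A: go to r, push ε → (r, aaaaa, #)
  ε-move, top #: go to r, push X# → (r, aaaaa, X#)
  read a, top X: go to p, push A → (p, aaaa, A#)
  read a, top A: go to r, push ε → (r, aaa, #)
  ε-move, top #: go to r, push X# → (r, aaa, X#)
  read a, top X: go to p, push A → (p, aa, A#)
  read a, top A: go to r, push ε → (r, a, #)
  ε-move, top #: go to r, push X# → (r, a, X#)
  read a, top X: go to p, push A → (p, ε, A#)
All input consumed in state p with stack A#.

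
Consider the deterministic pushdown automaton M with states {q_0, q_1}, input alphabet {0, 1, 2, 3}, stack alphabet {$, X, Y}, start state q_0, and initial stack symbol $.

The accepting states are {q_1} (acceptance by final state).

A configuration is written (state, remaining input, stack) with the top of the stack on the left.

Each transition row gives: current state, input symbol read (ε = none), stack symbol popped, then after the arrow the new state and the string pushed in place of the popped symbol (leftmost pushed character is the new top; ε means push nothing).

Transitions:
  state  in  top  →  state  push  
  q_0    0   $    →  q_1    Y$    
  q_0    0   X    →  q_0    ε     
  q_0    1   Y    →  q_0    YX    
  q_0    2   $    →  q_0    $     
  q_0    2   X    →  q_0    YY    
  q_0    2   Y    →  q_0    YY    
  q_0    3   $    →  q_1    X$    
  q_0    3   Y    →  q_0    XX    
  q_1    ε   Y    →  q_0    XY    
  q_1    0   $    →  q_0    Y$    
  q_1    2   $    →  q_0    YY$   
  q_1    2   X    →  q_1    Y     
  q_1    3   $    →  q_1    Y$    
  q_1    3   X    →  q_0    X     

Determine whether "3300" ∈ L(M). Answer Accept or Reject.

Accept

(q_0, 3300, $) ⊢ (q_1, 300, X$) ⊢ (q_0, 00, X$) ⊢ (q_0, 0, $) ⊢ (q_1, ε, Y$)
All input consumed; state q_1 ∈ F.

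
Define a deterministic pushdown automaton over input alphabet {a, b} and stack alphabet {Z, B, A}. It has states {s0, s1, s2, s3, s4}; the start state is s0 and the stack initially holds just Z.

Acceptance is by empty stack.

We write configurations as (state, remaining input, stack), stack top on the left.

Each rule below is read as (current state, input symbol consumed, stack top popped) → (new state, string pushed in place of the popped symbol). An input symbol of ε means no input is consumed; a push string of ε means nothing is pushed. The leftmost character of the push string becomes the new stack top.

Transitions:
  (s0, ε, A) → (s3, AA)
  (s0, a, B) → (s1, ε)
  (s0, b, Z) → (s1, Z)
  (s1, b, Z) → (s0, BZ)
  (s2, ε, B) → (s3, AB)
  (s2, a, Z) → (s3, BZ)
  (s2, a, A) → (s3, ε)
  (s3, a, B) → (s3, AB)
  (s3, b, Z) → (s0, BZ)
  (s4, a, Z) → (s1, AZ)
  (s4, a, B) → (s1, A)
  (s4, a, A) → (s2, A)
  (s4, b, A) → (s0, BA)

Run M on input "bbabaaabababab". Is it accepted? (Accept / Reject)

(s0, bbabaaabababab, Z)
  read b, top Z: go to s1, push Z → (s1, babaaabababab, Z)
  read b, top Z: go to s0, push BZ → (s0, abaaabababab, BZ)
  read a, top B: go to s1, push ε → (s1, baaabababab, Z)
  read b, top Z: go to s0, push BZ → (s0, aaabababab, BZ)
  read a, top B: go to s1, push ε → (s1, aabababab, Z)
No transition applies at (s1, aabababab, Z); input not fully consumed.

Reject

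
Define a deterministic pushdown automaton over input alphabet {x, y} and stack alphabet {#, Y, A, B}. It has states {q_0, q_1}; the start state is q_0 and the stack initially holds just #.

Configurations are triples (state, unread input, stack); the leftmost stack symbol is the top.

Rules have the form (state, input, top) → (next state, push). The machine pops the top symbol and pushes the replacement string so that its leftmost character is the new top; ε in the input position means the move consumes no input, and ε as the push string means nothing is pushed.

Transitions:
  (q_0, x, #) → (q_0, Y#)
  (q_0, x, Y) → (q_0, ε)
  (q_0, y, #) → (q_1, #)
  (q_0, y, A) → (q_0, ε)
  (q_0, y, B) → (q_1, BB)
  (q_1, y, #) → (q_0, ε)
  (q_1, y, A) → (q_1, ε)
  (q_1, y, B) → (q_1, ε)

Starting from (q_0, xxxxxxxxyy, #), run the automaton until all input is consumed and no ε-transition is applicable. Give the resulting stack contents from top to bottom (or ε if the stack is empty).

ε

(q_0, xxxxxxxxyy, #)
  read x, top #: go to q_0, push Y# → (q_0, xxxxxxxyy, Y#)
  read x, top Y: go to q_0, push ε → (q_0, xxxxxxyy, #)
  read x, top #: go to q_0, push Y# → (q_0, xxxxxyy, Y#)
  read x, top Y: go to q_0, push ε → (q_0, xxxxyy, #)
  read x, top #: go to q_0, push Y# → (q_0, xxxyy, Y#)
  read x, top Y: go to q_0, push ε → (q_0, xxyy, #)
  read x, top #: go to q_0, push Y# → (q_0, xyy, Y#)
  read x, top Y: go to q_0, push ε → (q_0, yy, #)
  read y, top #: go to q_1, push # → (q_1, y, #)
  read y, top #: go to q_0, push ε → (q_0, ε, ε)
All input consumed in state q_0 with stack ε.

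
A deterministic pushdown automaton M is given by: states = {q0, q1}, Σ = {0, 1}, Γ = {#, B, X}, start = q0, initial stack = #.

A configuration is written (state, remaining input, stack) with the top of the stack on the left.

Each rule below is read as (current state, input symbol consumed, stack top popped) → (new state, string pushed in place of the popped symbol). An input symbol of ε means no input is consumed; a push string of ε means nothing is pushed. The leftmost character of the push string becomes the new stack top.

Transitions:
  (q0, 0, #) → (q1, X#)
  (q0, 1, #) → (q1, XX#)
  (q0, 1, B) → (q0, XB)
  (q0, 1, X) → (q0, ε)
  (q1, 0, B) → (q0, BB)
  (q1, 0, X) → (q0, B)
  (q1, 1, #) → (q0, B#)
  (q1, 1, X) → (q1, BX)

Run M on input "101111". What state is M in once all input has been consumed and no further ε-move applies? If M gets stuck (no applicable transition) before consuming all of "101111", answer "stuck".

(q0, 101111, #) ⊢ (q1, 01111, XX#) ⊢ (q0, 1111, BX#) ⊢ (q0, 111, XBX#) ⊢ (q0, 11, BX#) ⊢ (q0, 1, XBX#) ⊢ (q0, ε, BX#)
All input consumed; M is in state q0.

q0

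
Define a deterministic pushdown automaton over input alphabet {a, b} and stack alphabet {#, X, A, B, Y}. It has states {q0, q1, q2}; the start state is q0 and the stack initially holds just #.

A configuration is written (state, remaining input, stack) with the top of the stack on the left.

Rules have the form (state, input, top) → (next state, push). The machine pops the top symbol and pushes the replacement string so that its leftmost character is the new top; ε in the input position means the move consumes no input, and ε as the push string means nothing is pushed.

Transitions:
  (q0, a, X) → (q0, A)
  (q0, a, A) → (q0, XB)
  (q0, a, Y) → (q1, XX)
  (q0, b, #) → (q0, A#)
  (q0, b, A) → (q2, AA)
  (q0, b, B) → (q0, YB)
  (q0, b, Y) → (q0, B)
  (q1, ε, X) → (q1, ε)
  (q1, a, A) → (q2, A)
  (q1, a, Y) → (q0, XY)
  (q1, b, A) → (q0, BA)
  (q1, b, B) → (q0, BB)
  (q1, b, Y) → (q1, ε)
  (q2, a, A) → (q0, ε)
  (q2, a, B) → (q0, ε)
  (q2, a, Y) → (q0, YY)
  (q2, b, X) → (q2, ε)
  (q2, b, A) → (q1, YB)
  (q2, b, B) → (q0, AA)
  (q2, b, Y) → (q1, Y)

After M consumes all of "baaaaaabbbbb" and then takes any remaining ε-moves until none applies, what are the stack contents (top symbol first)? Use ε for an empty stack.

YBBABBB#

(q0, baaaaaabbbbb, #) ⊢ (q0, aaaaaabbbbb, A#) ⊢ (q0, aaaaabbbbb, XB#) ⊢ (q0, aaaabbbbb, AB#) ⊢ (q0, aaabbbbb, XBB#) ⊢ (q0, aabbbbb, ABB#) ⊢ (q0, abbbbb, XBBB#) ⊢ (q0, bbbbb, ABBB#) ⊢ (q2, bbbb, AABBB#) ⊢ (q1, bbb, YBABBB#) ⊢ (q1, bb, BABBB#) ⊢ (q0, b, BBABBB#) ⊢ (q0, ε, YBBABBB#)
All input consumed in state q0 with stack YBBABBB#.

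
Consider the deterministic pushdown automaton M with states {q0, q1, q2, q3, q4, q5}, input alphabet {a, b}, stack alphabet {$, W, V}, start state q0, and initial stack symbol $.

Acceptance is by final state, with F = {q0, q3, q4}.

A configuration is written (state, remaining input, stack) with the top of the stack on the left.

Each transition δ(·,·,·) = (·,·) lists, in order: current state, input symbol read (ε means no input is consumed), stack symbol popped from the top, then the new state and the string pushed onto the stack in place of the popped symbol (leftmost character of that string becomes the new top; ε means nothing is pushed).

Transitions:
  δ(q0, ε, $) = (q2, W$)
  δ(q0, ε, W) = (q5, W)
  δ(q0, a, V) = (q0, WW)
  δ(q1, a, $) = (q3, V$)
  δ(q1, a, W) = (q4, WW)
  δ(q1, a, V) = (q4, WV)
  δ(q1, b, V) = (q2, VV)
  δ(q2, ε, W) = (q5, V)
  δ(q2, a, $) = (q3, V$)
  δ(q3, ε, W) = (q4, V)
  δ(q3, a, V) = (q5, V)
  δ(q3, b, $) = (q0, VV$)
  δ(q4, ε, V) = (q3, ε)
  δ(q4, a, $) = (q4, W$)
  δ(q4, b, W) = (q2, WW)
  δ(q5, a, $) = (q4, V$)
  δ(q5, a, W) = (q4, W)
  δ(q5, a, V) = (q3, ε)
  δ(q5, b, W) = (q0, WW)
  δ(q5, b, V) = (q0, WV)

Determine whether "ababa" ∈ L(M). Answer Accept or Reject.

Accept

(q0, ababa, $)
  ε-move, top $: go to q2, push W$ → (q2, ababa, W$)
  ε-move, top W: go to q5, push V → (q5, ababa, V$)
  read a, top V: go to q3, push ε → (q3, baba, $)
  read b, top $: go to q0, push VV$ → (q0, aba, VV$)
  read a, top V: go to q0, push WW → (q0, ba, WWV$)
  ε-move, top W: go to q5, push W → (q5, ba, WWV$)
  read b, top W: go to q0, push WW → (q0, a, WWWV$)
  ε-move, top W: go to q5, push W → (q5, a, WWWV$)
  read a, top W: go to q4, push W → (q4, ε, WWWV$)
All input consumed; state q4 ∈ F.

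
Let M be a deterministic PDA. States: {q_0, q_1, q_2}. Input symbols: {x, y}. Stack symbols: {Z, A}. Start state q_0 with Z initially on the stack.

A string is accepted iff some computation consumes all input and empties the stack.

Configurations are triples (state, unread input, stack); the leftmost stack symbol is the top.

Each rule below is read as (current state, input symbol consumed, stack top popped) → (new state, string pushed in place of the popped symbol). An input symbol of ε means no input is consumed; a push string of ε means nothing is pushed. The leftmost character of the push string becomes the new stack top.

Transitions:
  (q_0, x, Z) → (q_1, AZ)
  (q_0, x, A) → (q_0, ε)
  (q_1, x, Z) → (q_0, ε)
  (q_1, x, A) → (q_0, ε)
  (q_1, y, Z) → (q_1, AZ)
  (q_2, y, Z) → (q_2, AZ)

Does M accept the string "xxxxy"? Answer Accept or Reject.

Reject

(q_0, xxxxy, Z) ⊢ (q_1, xxxy, AZ) ⊢ (q_0, xxy, Z) ⊢ (q_1, xy, AZ) ⊢ (q_0, y, Z)
No transition applies at (q_0, y, Z); input not fully consumed.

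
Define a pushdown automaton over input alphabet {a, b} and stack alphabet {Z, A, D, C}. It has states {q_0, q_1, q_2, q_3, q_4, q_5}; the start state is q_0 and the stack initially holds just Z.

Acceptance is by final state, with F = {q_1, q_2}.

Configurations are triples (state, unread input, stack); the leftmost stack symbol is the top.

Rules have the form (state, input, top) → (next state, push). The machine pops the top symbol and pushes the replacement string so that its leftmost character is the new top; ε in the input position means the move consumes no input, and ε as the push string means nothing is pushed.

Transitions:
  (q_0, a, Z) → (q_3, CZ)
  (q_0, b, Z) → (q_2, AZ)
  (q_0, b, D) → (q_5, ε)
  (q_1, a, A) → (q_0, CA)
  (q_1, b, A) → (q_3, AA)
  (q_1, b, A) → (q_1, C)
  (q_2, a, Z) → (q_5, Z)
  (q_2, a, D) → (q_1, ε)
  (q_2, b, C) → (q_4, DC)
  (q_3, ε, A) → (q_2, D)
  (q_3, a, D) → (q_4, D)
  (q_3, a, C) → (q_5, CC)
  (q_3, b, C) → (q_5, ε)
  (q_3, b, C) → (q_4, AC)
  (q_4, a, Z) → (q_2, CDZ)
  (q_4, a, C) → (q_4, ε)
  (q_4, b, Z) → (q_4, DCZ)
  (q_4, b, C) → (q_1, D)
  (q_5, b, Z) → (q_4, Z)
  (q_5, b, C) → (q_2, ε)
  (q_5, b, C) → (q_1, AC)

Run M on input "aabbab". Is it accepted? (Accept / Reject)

Accept

One accepting computation: (q_0, aabbab, Z) ⊢ (q_3, abbab, CZ) ⊢ (q_5, bbab, CCZ) ⊢ (q_1, bab, ACCZ) ⊢ (q_3, ab, AACCZ) ⊢ (q_2, ab, DACCZ) ⊢ (q_1, b, ACCZ) ⊢ (q_1, ε, CCCZ)
All input consumed and state q_1 ∈ F.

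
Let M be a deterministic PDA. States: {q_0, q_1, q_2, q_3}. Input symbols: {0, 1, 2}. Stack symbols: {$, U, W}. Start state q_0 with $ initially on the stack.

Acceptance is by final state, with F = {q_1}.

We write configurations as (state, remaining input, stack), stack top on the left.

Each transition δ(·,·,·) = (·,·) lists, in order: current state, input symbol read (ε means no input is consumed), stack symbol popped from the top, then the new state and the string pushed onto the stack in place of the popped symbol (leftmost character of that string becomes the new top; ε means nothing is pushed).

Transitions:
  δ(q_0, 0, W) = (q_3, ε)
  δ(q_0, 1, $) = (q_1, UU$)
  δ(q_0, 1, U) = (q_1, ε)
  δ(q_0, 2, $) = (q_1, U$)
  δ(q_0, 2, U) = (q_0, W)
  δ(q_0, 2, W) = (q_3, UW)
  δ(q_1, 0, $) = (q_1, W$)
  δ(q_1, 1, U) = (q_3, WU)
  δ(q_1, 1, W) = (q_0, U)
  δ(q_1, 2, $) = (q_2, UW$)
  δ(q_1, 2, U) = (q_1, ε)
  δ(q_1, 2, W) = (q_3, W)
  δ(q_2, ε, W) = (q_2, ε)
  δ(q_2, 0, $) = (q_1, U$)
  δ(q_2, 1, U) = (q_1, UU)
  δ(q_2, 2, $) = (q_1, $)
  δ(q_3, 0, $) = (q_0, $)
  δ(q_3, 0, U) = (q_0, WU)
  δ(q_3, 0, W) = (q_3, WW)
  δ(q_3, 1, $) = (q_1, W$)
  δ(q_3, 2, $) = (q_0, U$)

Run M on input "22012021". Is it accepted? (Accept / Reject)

Accept

(q_0, 22012021, $) ⊢ (q_1, 2012021, U$) ⊢ (q_1, 012021, $) ⊢ (q_1, 12021, W$) ⊢ (q_0, 2021, U$) ⊢ (q_0, 021, W$) ⊢ (q_3, 21, $) ⊢ (q_0, 1, U$) ⊢ (q_1, ε, $)
All input consumed; state q_1 ∈ F.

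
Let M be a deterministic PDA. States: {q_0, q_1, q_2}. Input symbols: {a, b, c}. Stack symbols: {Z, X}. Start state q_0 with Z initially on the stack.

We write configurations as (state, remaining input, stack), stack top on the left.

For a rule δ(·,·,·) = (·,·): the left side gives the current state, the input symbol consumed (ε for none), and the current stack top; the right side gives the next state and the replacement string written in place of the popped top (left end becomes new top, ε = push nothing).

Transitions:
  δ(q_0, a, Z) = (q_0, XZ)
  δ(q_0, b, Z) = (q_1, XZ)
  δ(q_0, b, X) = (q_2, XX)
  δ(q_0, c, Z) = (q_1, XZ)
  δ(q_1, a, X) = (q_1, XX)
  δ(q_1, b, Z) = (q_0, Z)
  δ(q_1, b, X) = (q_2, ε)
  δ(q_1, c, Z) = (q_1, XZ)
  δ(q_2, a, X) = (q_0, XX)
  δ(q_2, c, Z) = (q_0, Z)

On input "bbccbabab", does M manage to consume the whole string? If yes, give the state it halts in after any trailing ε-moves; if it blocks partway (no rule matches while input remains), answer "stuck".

(q_0, bbccbabab, Z) ⊢ (q_1, bccbabab, XZ) ⊢ (q_2, ccbabab, Z) ⊢ (q_0, cbabab, Z) ⊢ (q_1, babab, XZ) ⊢ (q_2, abab, Z)
No transition for (q_2, a, top Z); M blocks with input abab remaining.

stuck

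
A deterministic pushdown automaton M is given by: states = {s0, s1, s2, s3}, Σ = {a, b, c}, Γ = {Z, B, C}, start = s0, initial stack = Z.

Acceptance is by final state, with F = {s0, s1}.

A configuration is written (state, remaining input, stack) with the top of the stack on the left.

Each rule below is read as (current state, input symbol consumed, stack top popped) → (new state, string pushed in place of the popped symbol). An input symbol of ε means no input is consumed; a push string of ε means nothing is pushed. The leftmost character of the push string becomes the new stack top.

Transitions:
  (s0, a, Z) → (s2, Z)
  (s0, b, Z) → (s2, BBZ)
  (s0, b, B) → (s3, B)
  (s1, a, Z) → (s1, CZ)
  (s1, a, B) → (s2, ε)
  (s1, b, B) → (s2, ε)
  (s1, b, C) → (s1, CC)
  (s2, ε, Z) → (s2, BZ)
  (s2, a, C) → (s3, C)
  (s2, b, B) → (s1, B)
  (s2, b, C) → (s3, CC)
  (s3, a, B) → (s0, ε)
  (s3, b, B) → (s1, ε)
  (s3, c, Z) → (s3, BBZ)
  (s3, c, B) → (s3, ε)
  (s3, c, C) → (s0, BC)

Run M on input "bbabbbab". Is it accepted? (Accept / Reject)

Accept

(s0, bbabbbab, Z)
  read b, top Z: go to s2, push BBZ → (s2, babbbab, BBZ)
  read b, top B: go to s1, push B → (s1, abbbab, BBZ)
  read a, top B: go to s2, push ε → (s2, bbbab, BZ)
  read b, top B: go to s1, push B → (s1, bbab, BZ)
  read b, top B: go to s2, push ε → (s2, bab, Z)
  ε-move, top Z: go to s2, push BZ → (s2, bab, BZ)
  read b, top B: go to s1, push B → (s1, ab, BZ)
  read a, top B: go to s2, push ε → (s2, b, Z)
  ε-move, top Z: go to s2, push BZ → (s2, b, BZ)
  read b, top B: go to s1, push B → (s1, ε, BZ)
All input consumed; state s1 ∈ F.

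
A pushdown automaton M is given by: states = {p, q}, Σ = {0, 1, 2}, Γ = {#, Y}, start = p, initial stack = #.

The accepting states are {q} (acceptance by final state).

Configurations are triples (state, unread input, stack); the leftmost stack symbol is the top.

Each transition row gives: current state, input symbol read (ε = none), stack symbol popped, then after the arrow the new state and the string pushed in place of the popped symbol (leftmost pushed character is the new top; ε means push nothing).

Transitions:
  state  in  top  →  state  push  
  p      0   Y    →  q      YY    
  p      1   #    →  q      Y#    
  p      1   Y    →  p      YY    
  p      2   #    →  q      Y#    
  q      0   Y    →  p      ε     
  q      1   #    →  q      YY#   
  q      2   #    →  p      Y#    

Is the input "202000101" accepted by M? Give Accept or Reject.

No computation consumes all input and reaches a final state.

Reject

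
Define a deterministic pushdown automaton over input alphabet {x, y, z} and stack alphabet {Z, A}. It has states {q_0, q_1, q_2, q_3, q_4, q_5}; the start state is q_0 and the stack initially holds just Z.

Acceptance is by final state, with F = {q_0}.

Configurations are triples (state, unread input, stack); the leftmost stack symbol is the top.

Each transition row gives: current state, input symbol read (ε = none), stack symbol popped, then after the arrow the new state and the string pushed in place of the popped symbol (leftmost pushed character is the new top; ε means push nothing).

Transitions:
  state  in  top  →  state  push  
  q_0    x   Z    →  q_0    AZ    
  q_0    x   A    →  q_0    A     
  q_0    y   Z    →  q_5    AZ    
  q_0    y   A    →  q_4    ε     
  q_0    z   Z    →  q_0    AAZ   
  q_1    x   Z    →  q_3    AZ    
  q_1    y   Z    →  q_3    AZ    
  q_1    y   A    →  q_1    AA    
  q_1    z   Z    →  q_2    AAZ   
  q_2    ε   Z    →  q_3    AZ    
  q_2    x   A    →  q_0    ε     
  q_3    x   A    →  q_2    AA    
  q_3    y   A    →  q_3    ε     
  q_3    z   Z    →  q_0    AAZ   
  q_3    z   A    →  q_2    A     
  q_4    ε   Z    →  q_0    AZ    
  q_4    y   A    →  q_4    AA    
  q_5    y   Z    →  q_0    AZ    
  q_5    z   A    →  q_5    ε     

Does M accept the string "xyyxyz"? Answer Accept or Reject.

Reject

(q_0, xyyxyz, Z)
  read x, top Z: go to q_0, push AZ → (q_0, yyxyz, AZ)
  read y, top A: go to q_4, push ε → (q_4, yxyz, Z)
  ε-move, top Z: go to q_0, push AZ → (q_0, yxyz, AZ)
  read y, top A: go to q_4, push ε → (q_4, xyz, Z)
  ε-move, top Z: go to q_0, push AZ → (q_0, xyz, AZ)
  read x, top A: go to q_0, push A → (q_0, yz, AZ)
  read y, top A: go to q_4, push ε → (q_4, z, Z)
  ε-move, top Z: go to q_0, push AZ → (q_0, z, AZ)
No transition applies at (q_0, z, AZ); input not fully consumed.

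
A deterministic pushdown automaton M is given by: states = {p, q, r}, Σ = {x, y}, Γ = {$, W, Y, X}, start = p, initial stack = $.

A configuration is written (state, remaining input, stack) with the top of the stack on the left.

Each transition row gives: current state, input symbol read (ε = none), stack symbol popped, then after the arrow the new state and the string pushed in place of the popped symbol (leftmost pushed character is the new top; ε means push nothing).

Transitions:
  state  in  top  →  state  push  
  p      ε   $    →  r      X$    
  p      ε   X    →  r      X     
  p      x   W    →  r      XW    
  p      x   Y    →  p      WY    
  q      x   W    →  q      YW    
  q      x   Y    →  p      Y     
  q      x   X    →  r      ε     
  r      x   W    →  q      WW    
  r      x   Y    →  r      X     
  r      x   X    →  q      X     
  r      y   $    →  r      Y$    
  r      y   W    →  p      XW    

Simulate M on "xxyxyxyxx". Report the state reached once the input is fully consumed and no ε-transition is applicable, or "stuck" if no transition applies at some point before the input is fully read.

stuck

(p, xxyxyxyxx, $)
  ε-move, top $: go to r, push X$ → (r, xxyxyxyxx, X$)
  read x, top X: go to q, push X → (q, xyxyxyxx, X$)
  read x, top X: go to r, push ε → (r, yxyxyxx, $)
  read y, top $: go to r, push Y$ → (r, xyxyxx, Y$)
  read x, top Y: go to r, push X → (r, yxyxx, X$)
No transition for (r, y, top X); M blocks with input yxyxx remaining.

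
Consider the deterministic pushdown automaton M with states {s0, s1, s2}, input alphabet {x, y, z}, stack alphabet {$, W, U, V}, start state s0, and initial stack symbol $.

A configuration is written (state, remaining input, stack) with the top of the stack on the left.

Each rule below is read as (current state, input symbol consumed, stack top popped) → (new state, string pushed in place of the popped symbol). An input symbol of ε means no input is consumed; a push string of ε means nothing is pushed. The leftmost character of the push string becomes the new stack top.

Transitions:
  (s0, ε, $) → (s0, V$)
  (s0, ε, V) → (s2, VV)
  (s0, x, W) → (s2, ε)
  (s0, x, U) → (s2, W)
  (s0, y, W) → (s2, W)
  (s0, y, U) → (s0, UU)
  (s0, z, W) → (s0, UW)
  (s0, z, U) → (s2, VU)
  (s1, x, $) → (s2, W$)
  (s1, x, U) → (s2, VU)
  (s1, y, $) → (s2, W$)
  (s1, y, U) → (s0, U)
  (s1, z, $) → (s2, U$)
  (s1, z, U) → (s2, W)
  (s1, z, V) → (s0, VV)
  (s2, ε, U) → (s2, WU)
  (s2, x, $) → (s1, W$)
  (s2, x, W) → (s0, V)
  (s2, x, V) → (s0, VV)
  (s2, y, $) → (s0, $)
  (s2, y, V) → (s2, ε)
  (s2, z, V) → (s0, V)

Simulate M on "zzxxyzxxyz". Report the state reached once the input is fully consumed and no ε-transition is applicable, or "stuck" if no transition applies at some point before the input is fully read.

(s0, zzxxyzxxyz, $) ⊢ (s0, zzxxyzxxyz, V$) ⊢ (s2, zzxxyzxxyz, VV$) ⊢ (s0, zxxyzxxyz, VV$) ⊢ (s2, zxxyzxxyz, VVV$) ⊢ (s0, xxyzxxyz, VVV$) ⊢ (s2, xxyzxxyz, VVVV$) ⊢ (s0, xyzxxyz, VVVVV$) ⊢ (s2, xyzxxyz, VVVVVV$) ⊢ (s0, yzxxyz, VVVVVVV$) ⊢ (s2, yzxxyz, VVVVVVVV$) ⊢ (s2, zxxyz, VVVVVVV$) ⊢ (s0, xxyz, VVVVVVV$) ⊢ (s2, xxyz, VVVVVVVV$) ⊢ (s0, xyz, VVVVVVVVV$) ⊢ (s2, xyz, VVVVVVVVVV$) ⊢ (s0, yz, VVVVVVVVVVV$) ⊢ (s2, yz, VVVVVVVVVVVV$) ⊢ (s2, z, VVVVVVVVVVV$) ⊢ (s0, ε, VVVVVVVVVVV$) ⊢ (s2, ε, VVVVVVVVVVVV$)
All input consumed; M is in state s2.

s2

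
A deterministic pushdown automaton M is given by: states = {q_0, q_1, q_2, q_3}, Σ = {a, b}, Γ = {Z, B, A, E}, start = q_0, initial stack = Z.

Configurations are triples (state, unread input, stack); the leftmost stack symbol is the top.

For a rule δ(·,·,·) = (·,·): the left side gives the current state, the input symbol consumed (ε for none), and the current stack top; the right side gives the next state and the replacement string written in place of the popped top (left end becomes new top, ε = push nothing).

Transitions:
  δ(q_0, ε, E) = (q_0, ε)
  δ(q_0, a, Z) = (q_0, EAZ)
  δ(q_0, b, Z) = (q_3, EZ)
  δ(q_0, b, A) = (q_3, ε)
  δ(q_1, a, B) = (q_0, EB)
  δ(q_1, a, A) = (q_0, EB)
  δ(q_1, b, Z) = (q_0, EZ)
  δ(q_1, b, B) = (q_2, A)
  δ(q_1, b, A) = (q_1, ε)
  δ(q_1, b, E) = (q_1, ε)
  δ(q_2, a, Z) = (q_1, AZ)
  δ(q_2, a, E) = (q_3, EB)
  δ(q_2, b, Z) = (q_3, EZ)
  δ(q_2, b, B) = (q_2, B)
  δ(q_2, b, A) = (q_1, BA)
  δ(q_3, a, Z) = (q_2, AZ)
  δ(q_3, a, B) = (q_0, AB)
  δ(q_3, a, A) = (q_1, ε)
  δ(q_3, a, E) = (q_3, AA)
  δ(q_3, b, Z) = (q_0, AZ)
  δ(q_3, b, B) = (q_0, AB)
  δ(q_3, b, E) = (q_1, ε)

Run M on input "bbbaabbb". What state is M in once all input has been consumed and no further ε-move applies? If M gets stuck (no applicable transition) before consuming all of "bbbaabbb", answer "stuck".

(q_0, bbbaabbb, Z)
  read b, top Z: go to q_3, push EZ → (q_3, bbaabbb, EZ)
  read b, top E: go to q_1, push ε → (q_1, baabbb, Z)
  read b, top Z: go to q_0, push EZ → (q_0, aabbb, EZ)
  ε-move, top E: go to q_0, push ε → (q_0, aabbb, Z)
  read a, top Z: go to q_0, push EAZ → (q_0, abbb, EAZ)
  ε-move, top E: go to q_0, push ε → (q_0, abbb, AZ)
No transition for (q_0, a, top A); M blocks with input abbb remaining.

stuck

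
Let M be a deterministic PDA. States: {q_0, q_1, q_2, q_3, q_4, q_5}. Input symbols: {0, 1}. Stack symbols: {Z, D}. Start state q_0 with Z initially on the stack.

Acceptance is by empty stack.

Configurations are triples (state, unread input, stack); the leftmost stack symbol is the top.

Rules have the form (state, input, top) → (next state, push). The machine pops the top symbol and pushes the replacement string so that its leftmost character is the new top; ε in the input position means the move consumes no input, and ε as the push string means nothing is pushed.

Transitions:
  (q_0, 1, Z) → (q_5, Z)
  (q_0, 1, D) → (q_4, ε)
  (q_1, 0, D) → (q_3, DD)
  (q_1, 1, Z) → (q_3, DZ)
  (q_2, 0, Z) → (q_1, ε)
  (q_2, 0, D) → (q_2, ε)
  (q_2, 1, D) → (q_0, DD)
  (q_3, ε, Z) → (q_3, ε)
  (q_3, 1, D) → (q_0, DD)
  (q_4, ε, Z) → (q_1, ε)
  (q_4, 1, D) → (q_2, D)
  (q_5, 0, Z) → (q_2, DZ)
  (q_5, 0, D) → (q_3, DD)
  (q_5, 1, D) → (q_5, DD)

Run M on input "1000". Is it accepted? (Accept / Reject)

Accept

(q_0, 1000, Z)
  read 1, top Z: go to q_5, push Z → (q_5, 000, Z)
  read 0, top Z: go to q_2, push DZ → (q_2, 00, DZ)
  read 0, top D: go to q_2, push ε → (q_2, 0, Z)
  read 0, top Z: go to q_1, push ε → (q_1, ε, ε)
All input consumed and the stack is empty.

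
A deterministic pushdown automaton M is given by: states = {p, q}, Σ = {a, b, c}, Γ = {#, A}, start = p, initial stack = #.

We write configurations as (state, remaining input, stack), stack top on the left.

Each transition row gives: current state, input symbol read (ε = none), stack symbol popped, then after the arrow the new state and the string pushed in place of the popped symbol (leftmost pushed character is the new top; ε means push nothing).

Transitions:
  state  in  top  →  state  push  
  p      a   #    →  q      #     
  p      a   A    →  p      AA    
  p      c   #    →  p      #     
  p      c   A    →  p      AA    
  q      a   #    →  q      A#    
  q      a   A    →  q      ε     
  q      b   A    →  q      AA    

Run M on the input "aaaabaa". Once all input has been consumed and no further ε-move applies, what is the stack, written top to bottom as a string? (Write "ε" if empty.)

#

(p, aaaabaa, #) ⊢ (q, aaabaa, #) ⊢ (q, aabaa, A#) ⊢ (q, abaa, #) ⊢ (q, baa, A#) ⊢ (q, aa, AA#) ⊢ (q, a, A#) ⊢ (q, ε, #)
All input consumed in state q with stack #.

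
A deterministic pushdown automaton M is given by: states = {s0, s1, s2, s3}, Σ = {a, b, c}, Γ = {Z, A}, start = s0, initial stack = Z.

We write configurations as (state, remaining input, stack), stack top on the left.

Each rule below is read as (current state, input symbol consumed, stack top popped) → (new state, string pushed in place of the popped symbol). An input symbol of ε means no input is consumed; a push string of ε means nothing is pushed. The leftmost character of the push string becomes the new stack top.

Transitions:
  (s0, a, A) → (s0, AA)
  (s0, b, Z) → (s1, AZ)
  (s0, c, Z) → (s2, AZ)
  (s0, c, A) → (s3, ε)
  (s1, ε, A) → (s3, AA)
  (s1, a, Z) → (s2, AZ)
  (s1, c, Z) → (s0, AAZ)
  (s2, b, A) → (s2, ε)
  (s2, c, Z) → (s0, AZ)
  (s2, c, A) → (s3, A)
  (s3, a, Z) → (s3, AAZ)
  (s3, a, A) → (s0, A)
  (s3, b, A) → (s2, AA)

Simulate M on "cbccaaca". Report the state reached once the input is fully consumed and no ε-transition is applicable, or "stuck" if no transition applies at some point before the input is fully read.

s0

(s0, cbccaaca, Z) ⊢ (s2, bccaaca, AZ) ⊢ (s2, ccaaca, Z) ⊢ (s0, caaca, AZ) ⊢ (s3, aaca, Z) ⊢ (s3, aca, AAZ) ⊢ (s0, ca, AAZ) ⊢ (s3, a, AZ) ⊢ (s0, ε, AZ)
All input consumed; M is in state s0.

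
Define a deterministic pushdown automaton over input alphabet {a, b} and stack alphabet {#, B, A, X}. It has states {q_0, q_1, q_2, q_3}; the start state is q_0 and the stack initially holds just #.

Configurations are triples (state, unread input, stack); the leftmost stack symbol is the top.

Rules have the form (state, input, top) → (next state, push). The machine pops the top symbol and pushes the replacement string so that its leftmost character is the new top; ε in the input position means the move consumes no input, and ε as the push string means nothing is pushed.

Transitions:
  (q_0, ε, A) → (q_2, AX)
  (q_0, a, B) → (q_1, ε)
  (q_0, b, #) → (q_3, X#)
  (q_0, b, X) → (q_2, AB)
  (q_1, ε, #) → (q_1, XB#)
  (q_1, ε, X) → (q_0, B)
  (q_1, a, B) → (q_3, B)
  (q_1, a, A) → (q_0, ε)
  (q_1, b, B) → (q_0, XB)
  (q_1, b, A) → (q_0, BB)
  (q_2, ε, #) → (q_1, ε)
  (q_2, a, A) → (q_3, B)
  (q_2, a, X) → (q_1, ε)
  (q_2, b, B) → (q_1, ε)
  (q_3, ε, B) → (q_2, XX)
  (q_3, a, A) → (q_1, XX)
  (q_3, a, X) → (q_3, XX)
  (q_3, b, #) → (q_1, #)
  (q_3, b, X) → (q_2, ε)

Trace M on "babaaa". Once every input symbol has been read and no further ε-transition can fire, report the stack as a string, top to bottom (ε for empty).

(q_0, babaaa, #)
  read b, top #: go to q_3, push X# → (q_3, abaaa, X#)
  read a, top X: go to q_3, push XX → (q_3, baaa, XX#)
  read b, top X: go to q_2, push ε → (q_2, aaa, X#)
  read a, top X: go to q_1, push ε → (q_1, aa, #)
  ε-move, top #: go to q_1, push XB# → (q_1, aa, XB#)
  ε-move, top X: go to q_0, push B → (q_0, aa, BB#)
  read a, top B: go to q_1, push ε → (q_1, a, B#)
  read a, top B: go to q_3, push B → (q_3, ε, B#)
  ε-move, top B: go to q_2, push XX → (q_2, ε, XX#)
All input consumed in state q_2 with stack XX#.

XX#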